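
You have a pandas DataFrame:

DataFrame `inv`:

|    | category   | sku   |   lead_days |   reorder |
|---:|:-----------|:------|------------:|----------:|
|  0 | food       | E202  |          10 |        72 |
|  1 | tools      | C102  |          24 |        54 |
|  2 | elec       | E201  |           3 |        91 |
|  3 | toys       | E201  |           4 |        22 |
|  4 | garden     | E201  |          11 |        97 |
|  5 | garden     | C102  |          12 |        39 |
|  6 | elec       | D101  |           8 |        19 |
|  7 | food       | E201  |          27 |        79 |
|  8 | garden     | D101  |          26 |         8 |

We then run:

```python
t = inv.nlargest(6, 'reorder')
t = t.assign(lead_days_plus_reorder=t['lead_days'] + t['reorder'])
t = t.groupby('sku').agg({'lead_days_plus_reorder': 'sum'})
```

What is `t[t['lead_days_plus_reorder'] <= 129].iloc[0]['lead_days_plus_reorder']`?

take 6 rows with largest reorder:
  category   sku  lead_days  reorder
4   garden  E201         11       97
2     elec  E201          3       91
7     food  E201         27       79
0     food  E202         10       72
1    tools  C102         24       54
5   garden  C102         12       39
add column lead_days_plus_reorder = t['lead_days'] + t['reorder']:
  category   sku  lead_days  reorder  lead_days_plus_reorder
4   garden  E201         11       97                     108
2     elec  E201          3       91                      94
7     food  E201         27       79                     106
0     food  E202         10       72                      82
1    tools  C102         24       54                      78
5   garden  C102         12       39                      51
group by sku, sum of lead_days_plus_reorder:
      lead_days_plus_reorder
sku                         
C102                     129
E201                     308
E202                      82
filter rows where lead_days_plus_reorder <= 129:
      lead_days_plus_reorder
sku                         
C102                     129
E202                      82
Then the value at position 0, column 'lead_days_plus_reorder': 129

129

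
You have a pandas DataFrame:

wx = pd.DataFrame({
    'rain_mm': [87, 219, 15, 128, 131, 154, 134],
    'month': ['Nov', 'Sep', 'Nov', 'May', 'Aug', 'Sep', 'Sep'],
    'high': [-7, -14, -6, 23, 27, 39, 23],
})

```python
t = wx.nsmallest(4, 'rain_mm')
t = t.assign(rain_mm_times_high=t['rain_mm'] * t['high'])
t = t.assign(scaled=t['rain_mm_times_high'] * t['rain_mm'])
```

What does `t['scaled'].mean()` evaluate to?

take 4 rows with smallest rain_mm:
   rain_mm month  high
2       15   Nov    -6
0       87   Nov    -7
3      128   May    23
4      131   Aug    27
add column rain_mm_times_high = t['rain_mm'] * t['high']:
   rain_mm month  high  rain_mm_times_high
2       15   Nov    -6                 -90
0       87   Nov    -7                -609
3      128   May    23                2944
4      131   Aug    27                3537
add column scaled = t['rain_mm_times_high'] * t['rain_mm']:
   rain_mm month  high  rain_mm_times_high  scaled
2       15   Nov    -6                 -90   -1350
0       87   Nov    -7                -609  -52983
3      128   May    23                2944  376832
4      131   Aug    27                3537  463347

196461.5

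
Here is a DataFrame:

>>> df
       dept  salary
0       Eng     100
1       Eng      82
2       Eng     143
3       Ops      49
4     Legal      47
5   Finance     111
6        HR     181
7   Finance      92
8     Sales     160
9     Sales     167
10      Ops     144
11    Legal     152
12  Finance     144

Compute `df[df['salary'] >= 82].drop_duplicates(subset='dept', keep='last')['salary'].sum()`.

filter rows where salary >= 82:
       dept  salary
0       Eng     100
1       Eng      82
2       Eng     143
5   Finance     111
6        HR     181
7   Finance      92
8     Sales     160
9     Sales     167
10      Ops     144
11    Legal     152
12  Finance     144
drop duplicate dept (keep=last):
       dept  salary
2       Eng     143
6        HR     181
9     Sales     167
10      Ops     144
11    Legal     152
12  Finance     144

931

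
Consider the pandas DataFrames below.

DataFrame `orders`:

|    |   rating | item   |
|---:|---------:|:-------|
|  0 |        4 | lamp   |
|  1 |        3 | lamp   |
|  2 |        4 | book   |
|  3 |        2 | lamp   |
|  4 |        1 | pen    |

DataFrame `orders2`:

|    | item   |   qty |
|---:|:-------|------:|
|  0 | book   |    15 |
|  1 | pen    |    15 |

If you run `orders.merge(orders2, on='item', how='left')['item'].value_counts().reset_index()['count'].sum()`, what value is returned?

5

merge on 'item' (how='left') → 5 rows:
   rating  item   qty
0       4  lamp   NaN
1       3  lamp   NaN
2       4  book  15.0
3       2  lamp   NaN
4       1   pen  15.0
value_counts of item:
item
lamp    3
book    1
pen     1
Name: count, dtype: int64
reset_index():
   item  count
0  lamp      3
1  book      1
2   pen      1
Taking the sum of column 'count' gives 5.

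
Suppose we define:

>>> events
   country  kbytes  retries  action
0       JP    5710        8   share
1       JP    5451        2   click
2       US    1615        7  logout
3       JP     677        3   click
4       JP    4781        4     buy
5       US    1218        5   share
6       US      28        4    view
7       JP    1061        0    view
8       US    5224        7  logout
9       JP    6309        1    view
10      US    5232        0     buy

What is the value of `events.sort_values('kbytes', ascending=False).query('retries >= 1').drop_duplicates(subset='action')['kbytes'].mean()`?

5495.0

sort by kbytes descending:
   country  kbytes  retries  action
9       JP    6309        1    view
0       JP    5710        8   share
1       JP    5451        2   click
10      US    5232        0     buy
8       US    5224        7  logout
4       JP    4781        4     buy
2       US    1615        7  logout
5       US    1218        5   share
7       JP    1061        0    view
3       JP     677        3   click
6       US      28        4    view
filter rows where retries >= 1:
  country  kbytes  retries  action
9      JP    6309        1    view
0      JP    5710        8   share
1      JP    5451        2   click
8      US    5224        7  logout
4      JP    4781        4     buy
2      US    1615        7  logout
5      US    1218        5   share
3      JP     677        3   click
6      US      28        4    view
drop duplicate action (keep=first):
  country  kbytes  retries  action
9      JP    6309        1    view
0      JP    5710        8   share
1      JP    5451        2   click
8      US    5224        7  logout
4      JP    4781        4     buy
Taking the mean of column 'kbytes' gives 5495.0.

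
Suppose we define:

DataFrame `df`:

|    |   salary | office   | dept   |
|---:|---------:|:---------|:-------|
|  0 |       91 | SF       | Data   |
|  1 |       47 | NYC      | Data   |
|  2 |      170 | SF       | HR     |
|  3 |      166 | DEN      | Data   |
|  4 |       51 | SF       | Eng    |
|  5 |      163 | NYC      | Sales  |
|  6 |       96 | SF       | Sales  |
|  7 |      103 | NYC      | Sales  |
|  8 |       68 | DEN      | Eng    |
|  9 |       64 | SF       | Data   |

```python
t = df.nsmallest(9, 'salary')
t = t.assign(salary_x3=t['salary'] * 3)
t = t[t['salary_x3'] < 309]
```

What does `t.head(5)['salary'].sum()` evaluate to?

321

take 9 rows with smallest salary:
   salary office   dept
1      47    NYC   Data
4      51     SF    Eng
9      64     SF   Data
8      68    DEN    Eng
0      91     SF   Data
6      96     SF  Sales
7     103    NYC  Sales
5     163    NYC  Sales
3     166    DEN   Data
add column salary_x3 = t['salary'] * 3:
   salary office   dept  salary_x3
1      47    NYC   Data        141
4      51     SF    Eng        153
9      64     SF   Data        192
8      68    DEN    Eng        204
0      91     SF   Data        273
6      96     SF  Sales        288
7     103    NYC  Sales        309
5     163    NYC  Sales        489
3     166    DEN   Data        498
filter rows where salary_x3 < 309:
   salary office   dept  salary_x3
1      47    NYC   Data        141
4      51     SF    Eng        153
9      64     SF   Data        192
8      68    DEN    Eng        204
0      91     SF   Data        273
6      96     SF  Sales        288
take first 5 rows:
   salary office  dept  salary_x3
1      47    NYC  Data        141
4      51     SF   Eng        153
9      64     SF  Data        192
8      68    DEN   Eng        204
0      91     SF  Data        273
Finally, sum of column 'salary' = 321.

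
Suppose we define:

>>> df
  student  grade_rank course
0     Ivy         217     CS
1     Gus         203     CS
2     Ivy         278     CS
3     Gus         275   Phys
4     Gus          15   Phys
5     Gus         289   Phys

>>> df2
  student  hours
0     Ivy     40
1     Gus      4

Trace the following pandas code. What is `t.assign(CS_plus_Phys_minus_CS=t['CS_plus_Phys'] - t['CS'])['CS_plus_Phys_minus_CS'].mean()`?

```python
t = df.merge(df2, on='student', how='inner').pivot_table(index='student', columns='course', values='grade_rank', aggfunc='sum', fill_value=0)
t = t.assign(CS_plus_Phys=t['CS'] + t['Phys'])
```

merge on 'student' (how='inner') → 6 rows:
  student  grade_rank course  hours
0     Ivy         217     CS     40
1     Gus         203     CS      4
2     Ivy         278     CS     40
3     Gus         275   Phys      4
4     Gus          15   Phys      4
5     Gus         289   Phys      4
pivot: rows=student, cols=course, sum(grade_rank):
course    CS  Phys
student           
Gus      203   579
Ivy      495     0
add column CS_plus_Phys = t['CS'] + t['Phys']:
course    CS  Phys  CS_plus_Phys
student                         
Gus      203   579           782
Ivy      495     0           495
add column CS_plus_Phys_minus_CS = t['CS_plus_Phys'] - t['CS']:
course    CS  Phys  CS_plus_Phys  CS_plus_Phys_minus_CS
student                                                
Gus      203   579           782                    579
Ivy      495     0           495                      0
The mean of column 'CS_plus_Phys_minus_CS' is 289.5.

289.5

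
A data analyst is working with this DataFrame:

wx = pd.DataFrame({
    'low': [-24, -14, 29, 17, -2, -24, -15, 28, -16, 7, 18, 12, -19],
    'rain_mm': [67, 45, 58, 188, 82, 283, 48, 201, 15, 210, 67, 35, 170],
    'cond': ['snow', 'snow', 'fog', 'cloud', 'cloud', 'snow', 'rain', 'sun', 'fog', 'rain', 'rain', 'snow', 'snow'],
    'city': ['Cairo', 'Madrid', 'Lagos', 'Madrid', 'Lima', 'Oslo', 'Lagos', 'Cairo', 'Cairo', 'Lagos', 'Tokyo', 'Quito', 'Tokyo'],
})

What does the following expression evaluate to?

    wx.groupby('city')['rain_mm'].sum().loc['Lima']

82

group by city, sum of rain_mm:
city
Cairo     283
Lagos     316
Lima       82
Madrid    233
Oslo      283
Quito      35
Tokyo     237
Name: rain_mm, dtype: int64
So loc['Lima'] = 82.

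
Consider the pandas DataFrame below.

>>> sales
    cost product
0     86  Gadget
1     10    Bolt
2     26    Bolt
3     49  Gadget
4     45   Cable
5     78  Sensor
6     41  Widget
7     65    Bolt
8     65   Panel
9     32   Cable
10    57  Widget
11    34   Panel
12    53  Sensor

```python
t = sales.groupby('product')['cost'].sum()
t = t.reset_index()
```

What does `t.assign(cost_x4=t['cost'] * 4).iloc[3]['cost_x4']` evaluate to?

396

group by product, sum of cost:
product
Bolt      101
Cable      77
Gadget    135
Panel      99
Sensor    131
Widget     98
Name: cost, dtype: int64
reset_index():
  product  cost
0    Bolt   101
1   Cable    77
2  Gadget   135
3   Panel    99
4  Sensor   131
5  Widget    98
add column cost_x4 = t['cost'] * 4:
  product  cost  cost_x4
0    Bolt   101      404
1   Cable    77      308
2  Gadget   135      540
3   Panel    99      396
4  Sensor   131      524
5  Widget    98      392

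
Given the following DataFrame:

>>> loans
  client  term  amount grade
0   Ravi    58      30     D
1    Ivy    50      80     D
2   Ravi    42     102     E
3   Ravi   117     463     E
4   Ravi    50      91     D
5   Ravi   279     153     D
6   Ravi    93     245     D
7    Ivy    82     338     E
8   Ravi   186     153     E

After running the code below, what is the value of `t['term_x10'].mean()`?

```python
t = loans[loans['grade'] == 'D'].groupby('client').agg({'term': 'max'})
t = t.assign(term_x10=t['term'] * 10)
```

filter rows where grade == 'D':
  client  term  amount grade
0   Ravi    58      30     D
1    Ivy    50      80     D
4   Ravi    50      91     D
5   Ravi   279     153     D
6   Ravi    93     245     D
group by client, max of term:
        term
client      
Ivy       50
Ravi     279
add column term_x10 = t['term'] * 10:
        term  term_x10
client                
Ivy       50       500
Ravi     279      2790
So mean() = 1645.0.

1645.0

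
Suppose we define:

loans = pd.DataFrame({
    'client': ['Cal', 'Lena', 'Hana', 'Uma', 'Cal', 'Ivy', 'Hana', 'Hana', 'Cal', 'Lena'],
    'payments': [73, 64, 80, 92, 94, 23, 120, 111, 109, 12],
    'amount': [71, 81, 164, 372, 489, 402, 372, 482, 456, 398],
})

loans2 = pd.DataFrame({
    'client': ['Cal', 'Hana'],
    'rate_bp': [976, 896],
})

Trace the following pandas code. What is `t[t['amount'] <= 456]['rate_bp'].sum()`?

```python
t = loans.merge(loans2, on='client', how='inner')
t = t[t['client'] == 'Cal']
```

1952

merge on 'client' (how='inner') → 6 rows:
  client  payments  amount  rate_bp
0    Cal        73      71      976
1   Hana        80     164      896
2    Cal        94     489      976
3   Hana       120     372      896
4   Hana       111     482      896
5    Cal       109     456      976
filter rows where client == 'Cal':
  client  payments  amount  rate_bp
0    Cal        73      71      976
2    Cal        94     489      976
5    Cal       109     456      976
filter rows where amount <= 456:
  client  payments  amount  rate_bp
0    Cal        73      71      976
5    Cal       109     456      976
sum of column 'rate_bp' → 1952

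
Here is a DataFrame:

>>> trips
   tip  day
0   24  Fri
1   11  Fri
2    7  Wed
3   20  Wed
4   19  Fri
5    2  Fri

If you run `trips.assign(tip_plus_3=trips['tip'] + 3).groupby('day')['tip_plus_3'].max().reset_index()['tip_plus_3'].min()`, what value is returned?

add column tip_plus_3 = trips['tip'] + 3:
   tip  day  tip_plus_3
0   24  Fri          27
1   11  Fri          14
2    7  Wed          10
3   20  Wed          23
4   19  Fri          22
5    2  Fri           5
group by day, max of tip_plus_3:
day
Fri    27
Wed    23
Name: tip_plus_3, dtype: int64
reset_index():
   day  tip_plus_3
0  Fri          27
1  Wed          23
Finally, min of column 'tip_plus_3' = 23.

23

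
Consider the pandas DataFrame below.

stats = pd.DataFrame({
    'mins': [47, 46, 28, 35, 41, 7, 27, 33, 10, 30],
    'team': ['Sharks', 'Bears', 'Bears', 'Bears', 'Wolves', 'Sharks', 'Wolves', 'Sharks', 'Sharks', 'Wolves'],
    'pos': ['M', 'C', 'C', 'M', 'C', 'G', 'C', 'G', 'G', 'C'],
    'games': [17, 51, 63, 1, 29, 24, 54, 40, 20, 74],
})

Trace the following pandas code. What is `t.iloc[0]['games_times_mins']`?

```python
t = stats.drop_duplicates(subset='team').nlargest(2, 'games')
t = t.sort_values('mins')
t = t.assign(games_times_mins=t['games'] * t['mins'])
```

drop duplicate team (keep=first):
   mins    team pos  games
0    47  Sharks   M     17
1    46   Bears   C     51
4    41  Wolves   C     29
take 2 rows with largest games:
   mins    team pos  games
1    46   Bears   C     51
4    41  Wolves   C     29
sort by mins:
   mins    team pos  games
4    41  Wolves   C     29
1    46   Bears   C     51
add column games_times_mins = t['games'] * t['mins']:
   mins    team pos  games  games_times_mins
4    41  Wolves   C     29              1189
1    46   Bears   C     51              2346
Reading off the value at position 0, column 'games_times_mins', we get 1189.

1189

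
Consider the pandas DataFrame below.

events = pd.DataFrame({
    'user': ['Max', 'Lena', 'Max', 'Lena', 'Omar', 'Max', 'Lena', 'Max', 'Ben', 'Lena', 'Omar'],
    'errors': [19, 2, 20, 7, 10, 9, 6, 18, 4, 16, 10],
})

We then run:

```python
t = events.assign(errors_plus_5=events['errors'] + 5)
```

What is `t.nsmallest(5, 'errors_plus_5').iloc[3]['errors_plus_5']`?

12

add column errors_plus_5 = events['errors'] + 5:
    user  errors  errors_plus_5
0    Max      19             24
1   Lena       2              7
2    Max      20             25
3   Lena       7             12
4   Omar      10             15
5    Max       9             14
6   Lena       6             11
7    Max      18             23
8    Ben       4              9
9   Lena      16             21
10  Omar      10             15
take 5 rows with smallest errors_plus_5:
   user  errors  errors_plus_5
1  Lena       2              7
8   Ben       4              9
6  Lena       6             11
3  Lena       7             12
5   Max       9             14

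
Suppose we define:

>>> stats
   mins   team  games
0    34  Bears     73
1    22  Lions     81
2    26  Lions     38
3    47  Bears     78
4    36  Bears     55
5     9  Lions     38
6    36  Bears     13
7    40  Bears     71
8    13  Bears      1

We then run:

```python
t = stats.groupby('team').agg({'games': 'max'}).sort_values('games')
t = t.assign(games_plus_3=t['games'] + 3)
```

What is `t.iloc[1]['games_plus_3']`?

group by team, max of games:
       games
team        
Bears     78
Lions     81
sort by games:
       games
team        
Bears     78
Lions     81
add column games_plus_3 = t['games'] + 3:
       games  games_plus_3
team                      
Bears     78            81
Lions     81            84
So iloc[1]['games_plus_3'] = 84.

84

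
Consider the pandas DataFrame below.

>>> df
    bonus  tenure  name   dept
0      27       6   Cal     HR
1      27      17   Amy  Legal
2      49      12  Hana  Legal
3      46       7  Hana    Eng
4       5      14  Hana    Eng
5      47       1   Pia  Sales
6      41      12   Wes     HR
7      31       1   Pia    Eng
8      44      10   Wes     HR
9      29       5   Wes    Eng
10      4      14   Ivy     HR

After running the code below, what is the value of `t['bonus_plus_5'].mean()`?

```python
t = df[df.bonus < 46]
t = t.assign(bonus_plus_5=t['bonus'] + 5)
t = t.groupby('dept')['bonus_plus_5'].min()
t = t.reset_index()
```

17.0

filter rows where bonus < 46:
    bonus  tenure  name   dept
0      27       6   Cal     HR
1      27      17   Amy  Legal
4       5      14  Hana    Eng
6      41      12   Wes     HR
7      31       1   Pia    Eng
8      44      10   Wes     HR
9      29       5   Wes    Eng
10      4      14   Ivy     HR
add column bonus_plus_5 = t['bonus'] + 5:
    bonus  tenure  name   dept  bonus_plus_5
0      27       6   Cal     HR            32
1      27      17   Amy  Legal            32
4       5      14  Hana    Eng            10
6      41      12   Wes     HR            46
7      31       1   Pia    Eng            36
8      44      10   Wes     HR            49
9      29       5   Wes    Eng            34
10      4      14   Ivy     HR             9
group by dept, min of bonus_plus_5:
dept
Eng      10
HR        9
Legal    32
Name: bonus_plus_5, dtype: int64
reset_index():
    dept  bonus_plus_5
0    Eng            10
1     HR             9
2  Legal            32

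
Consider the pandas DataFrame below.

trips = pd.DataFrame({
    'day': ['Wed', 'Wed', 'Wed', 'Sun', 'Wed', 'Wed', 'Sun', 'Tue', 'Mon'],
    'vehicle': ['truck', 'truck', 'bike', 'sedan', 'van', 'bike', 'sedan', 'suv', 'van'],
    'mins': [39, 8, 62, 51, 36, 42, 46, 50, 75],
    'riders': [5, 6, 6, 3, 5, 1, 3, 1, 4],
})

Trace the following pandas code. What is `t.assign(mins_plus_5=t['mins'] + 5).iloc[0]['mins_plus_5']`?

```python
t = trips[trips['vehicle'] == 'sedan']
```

56

filter rows where vehicle == 'sedan':
   day vehicle  mins  riders
3  Sun   sedan    51       3
6  Sun   sedan    46       3
add column mins_plus_5 = t['mins'] + 5:
   day vehicle  mins  riders  mins_plus_5
3  Sun   sedan    51       3           56
6  Sun   sedan    46       3           51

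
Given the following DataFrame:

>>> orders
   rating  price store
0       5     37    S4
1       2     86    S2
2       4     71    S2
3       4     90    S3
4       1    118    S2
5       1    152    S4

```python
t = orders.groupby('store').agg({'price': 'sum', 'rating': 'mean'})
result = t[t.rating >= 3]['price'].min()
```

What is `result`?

90

group by store: sum(price), mean(rating):
       price    rating
store                 
S2       275  2.333333
S3        90  4.000000
S4       189  3.000000
filter rows where rating >= 3:
       price  rating
store               
S3        90     4.0
S4       189     3.0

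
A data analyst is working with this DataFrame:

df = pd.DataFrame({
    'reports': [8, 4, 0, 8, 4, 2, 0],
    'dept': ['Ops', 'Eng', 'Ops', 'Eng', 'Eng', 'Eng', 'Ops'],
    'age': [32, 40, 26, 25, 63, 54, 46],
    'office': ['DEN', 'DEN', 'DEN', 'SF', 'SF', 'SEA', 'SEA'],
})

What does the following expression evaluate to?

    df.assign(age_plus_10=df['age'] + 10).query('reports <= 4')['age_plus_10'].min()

add column age_plus_10 = df['age'] + 10:
   reports dept  age office  age_plus_10
0        8  Ops   32    DEN           42
1        4  Eng   40    DEN           50
2        0  Ops   26    DEN           36
3        8  Eng   25     SF           35
4        4  Eng   63     SF           73
5        2  Eng   54    SEA           64
6        0  Ops   46    SEA           56
filter rows where reports <= 4:
   reports dept  age office  age_plus_10
1        4  Eng   40    DEN           50
2        0  Ops   26    DEN           36
4        4  Eng   63     SF           73
5        2  Eng   54    SEA           64
6        0  Ops   46    SEA           56
Taking the min of column 'age_plus_10' gives 36.

36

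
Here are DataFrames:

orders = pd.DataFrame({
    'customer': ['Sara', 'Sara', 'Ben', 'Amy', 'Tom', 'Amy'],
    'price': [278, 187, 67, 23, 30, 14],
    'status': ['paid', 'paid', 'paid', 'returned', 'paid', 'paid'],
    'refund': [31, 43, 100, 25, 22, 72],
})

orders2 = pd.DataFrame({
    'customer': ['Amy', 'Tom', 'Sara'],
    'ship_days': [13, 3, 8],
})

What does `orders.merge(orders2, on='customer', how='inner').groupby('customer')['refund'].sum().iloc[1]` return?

74

merge on 'customer' (how='inner') → 5 rows:
  customer  price    status  refund  ship_days
0     Sara    278      paid      31          8
1     Sara    187      paid      43          8
2      Amy     23  returned      25         13
3      Tom     30      paid      22          3
4      Amy     14      paid      72         13
group by customer, sum of refund:
customer
Amy     97
Sara    74
Tom     22
Name: refund, dtype: int64
So iloc[1] = 74.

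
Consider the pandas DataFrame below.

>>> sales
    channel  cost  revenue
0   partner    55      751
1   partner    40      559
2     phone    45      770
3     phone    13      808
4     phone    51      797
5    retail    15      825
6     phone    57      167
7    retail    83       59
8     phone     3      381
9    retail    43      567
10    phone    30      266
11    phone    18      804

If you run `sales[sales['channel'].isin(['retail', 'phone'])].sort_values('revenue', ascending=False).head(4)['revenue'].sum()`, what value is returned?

3234

filter rows where channel in ['retail', 'phone']:
   channel  cost  revenue
2    phone    45      770
3    phone    13      808
4    phone    51      797
5   retail    15      825
6    phone    57      167
7   retail    83       59
8    phone     3      381
9   retail    43      567
10   phone    30      266
11   phone    18      804
sort by revenue descending:
   channel  cost  revenue
5   retail    15      825
3    phone    13      808
11   phone    18      804
4    phone    51      797
2    phone    45      770
9   retail    43      567
8    phone     3      381
10   phone    30      266
6    phone    57      167
7   retail    83       59
take first 4 rows:
   channel  cost  revenue
5   retail    15      825
3    phone    13      808
11   phone    18      804
4    phone    51      797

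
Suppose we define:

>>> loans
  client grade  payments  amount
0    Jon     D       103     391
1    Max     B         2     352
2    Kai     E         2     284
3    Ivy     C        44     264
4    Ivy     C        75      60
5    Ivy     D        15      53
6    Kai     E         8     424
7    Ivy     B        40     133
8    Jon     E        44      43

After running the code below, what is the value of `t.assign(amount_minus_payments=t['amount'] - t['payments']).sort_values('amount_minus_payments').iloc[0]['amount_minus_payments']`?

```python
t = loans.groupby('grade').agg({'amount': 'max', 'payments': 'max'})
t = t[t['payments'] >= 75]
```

group by grade: max(amount), max(payments):
       amount  payments
grade                  
B         352        40
C         264        75
D         391       103
E         424        44
filter rows where payments >= 75:
       amount  payments
grade                  
C         264        75
D         391       103
add column amount_minus_payments = t['amount'] - t['payments']:
       amount  payments  amount_minus_payments
grade                                         
C         264        75                    189
D         391       103                    288
sort by amount_minus_payments:
       amount  payments  amount_minus_payments
grade                                         
C         264        75                    189
D         391       103                    288
Hence 189.

189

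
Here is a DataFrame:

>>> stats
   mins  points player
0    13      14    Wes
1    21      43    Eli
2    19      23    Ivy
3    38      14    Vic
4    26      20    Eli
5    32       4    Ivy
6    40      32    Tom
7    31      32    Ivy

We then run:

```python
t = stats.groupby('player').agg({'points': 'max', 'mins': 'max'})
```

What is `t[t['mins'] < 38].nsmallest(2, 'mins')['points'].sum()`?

57

group by player: max(points), max(mins):
        points  mins
player              
Eli         43    26
Ivy         32    32
Tom         32    40
Vic         14    38
Wes         14    13
filter rows where mins < 38:
        points  mins
player              
Eli         43    26
Ivy         32    32
Wes         14    13
take 2 rows with smallest mins:
        points  mins
player              
Wes         14    13
Eli         43    26
Taking the sum of column 'points' gives 57.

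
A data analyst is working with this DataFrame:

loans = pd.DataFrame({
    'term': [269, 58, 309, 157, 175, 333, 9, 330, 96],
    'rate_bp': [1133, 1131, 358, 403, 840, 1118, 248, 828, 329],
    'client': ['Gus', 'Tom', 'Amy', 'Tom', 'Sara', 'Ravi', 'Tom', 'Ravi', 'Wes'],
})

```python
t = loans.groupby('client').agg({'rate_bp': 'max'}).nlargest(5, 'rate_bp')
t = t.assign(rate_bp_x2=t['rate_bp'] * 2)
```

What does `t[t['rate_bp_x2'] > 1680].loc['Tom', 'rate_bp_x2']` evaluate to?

2262

group by client, max of rate_bp:
        rate_bp
client         
Amy         358
Gus        1133
Ravi       1118
Sara        840
Tom        1131
Wes         329
take 5 rows with largest rate_bp:
        rate_bp
client         
Gus        1133
Tom        1131
Ravi       1118
Sara        840
Amy         358
add column rate_bp_x2 = t['rate_bp'] * 2:
        rate_bp  rate_bp_x2
client                     
Gus        1133        2266
Tom        1131        2262
Ravi       1118        2236
Sara        840        1680
Amy         358         716
filter rows where rate_bp_x2 > 1680:
        rate_bp  rate_bp_x2
client                     
Gus        1133        2266
Tom        1131        2262
Ravi       1118        2236
Finally, value at row 'Tom', column 'rate_bp_x2' = 2262.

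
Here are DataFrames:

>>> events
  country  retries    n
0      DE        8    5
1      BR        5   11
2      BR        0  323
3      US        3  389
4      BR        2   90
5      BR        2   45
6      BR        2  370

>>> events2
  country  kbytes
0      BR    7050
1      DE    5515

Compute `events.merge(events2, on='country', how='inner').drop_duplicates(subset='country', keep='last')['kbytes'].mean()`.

merge on 'country' (how='inner') → 6 rows:
  country  retries    n  kbytes
0      DE        8    5    5515
1      BR        5   11    7050
2      BR        0  323    7050
3      BR        2   90    7050
4      BR        2   45    7050
5      BR        2  370    7050
drop duplicate country (keep=last):
  country  retries    n  kbytes
0      DE        8    5    5515
5      BR        2  370    7050
Reading off the mean of column 'kbytes', we get 6282.5.

6282.5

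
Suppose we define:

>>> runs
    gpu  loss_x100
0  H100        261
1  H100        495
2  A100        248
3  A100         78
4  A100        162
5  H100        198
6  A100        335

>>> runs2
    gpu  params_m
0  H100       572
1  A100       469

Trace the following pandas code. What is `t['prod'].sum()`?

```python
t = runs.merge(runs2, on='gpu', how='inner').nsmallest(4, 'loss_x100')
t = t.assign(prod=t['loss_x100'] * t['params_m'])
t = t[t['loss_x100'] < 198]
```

112560

merge on 'gpu' (how='inner') → 7 rows:
    gpu  loss_x100  params_m
0  H100        261       572
1  H100        495       572
2  A100        248       469
3  A100         78       469
4  A100        162       469
5  H100        198       572
6  A100        335       469
take 4 rows with smallest loss_x100:
    gpu  loss_x100  params_m
3  A100         78       469
4  A100        162       469
5  H100        198       572
2  A100        248       469
add column prod = t['loss_x100'] * t['params_m']:
    gpu  loss_x100  params_m    prod
3  A100         78       469   36582
4  A100        162       469   75978
5  H100        198       572  113256
2  A100        248       469  116312
filter rows where loss_x100 < 198:
    gpu  loss_x100  params_m   prod
3  A100         78       469  36582
4  A100        162       469  75978
Reading off the sum of column 'prod', we get 112560.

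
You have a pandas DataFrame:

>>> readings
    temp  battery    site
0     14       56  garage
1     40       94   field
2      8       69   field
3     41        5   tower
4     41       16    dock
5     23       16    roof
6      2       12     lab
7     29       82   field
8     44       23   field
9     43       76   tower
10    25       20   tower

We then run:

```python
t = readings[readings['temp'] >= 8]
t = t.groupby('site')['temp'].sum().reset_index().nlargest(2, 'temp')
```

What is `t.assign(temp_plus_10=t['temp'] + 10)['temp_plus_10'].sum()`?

filter rows where temp >= 8:
    temp  battery    site
0     14       56  garage
1     40       94   field
2      8       69   field
3     41        5   tower
4     41       16    dock
5     23       16    roof
7     29       82   field
8     44       23   field
9     43       76   tower
10    25       20   tower
group by site, sum of temp:
site
dock       41
field     121
garage     14
roof       23
tower     109
Name: temp, dtype: int64
reset_index():
     site  temp
0    dock    41
1   field   121
2  garage    14
3    roof    23
4   tower   109
take 2 rows with largest temp:
    site  temp
1  field   121
4  tower   109
add column temp_plus_10 = t['temp'] + 10:
    site  temp  temp_plus_10
1  field   121           131
4  tower   109           119
Then the sum of column 'temp_plus_10': 250

250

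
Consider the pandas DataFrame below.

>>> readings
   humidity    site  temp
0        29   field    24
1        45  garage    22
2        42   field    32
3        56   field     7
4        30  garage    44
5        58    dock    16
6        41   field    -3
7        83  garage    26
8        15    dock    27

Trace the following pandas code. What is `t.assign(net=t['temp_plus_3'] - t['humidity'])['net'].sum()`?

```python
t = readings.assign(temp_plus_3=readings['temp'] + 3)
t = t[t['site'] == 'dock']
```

add column temp_plus_3 = readings['temp'] + 3:
   humidity    site  temp  temp_plus_3
0        29   field    24           27
1        45  garage    22           25
2        42   field    32           35
3        56   field     7           10
4        30  garage    44           47
5        58    dock    16           19
6        41   field    -3            0
7        83  garage    26           29
8        15    dock    27           30
filter rows where site == 'dock':
   humidity  site  temp  temp_plus_3
5        58  dock    16           19
8        15  dock    27           30
add column net = t['temp_plus_3'] - t['humidity']:
   humidity  site  temp  temp_plus_3  net
5        58  dock    16           19  -39
8        15  dock    27           30   15
Taking the sum of column 'net' gives -24.

-24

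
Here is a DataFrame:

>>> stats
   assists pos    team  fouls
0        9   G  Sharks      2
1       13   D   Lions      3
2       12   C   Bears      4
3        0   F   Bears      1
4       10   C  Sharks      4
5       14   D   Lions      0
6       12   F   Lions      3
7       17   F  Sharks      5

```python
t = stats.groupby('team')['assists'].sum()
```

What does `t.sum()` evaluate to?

87

group by team, sum of assists:
team
Bears     12
Lions     39
Sharks    36
Name: assists, dtype: int64
sum of the resulting series → 87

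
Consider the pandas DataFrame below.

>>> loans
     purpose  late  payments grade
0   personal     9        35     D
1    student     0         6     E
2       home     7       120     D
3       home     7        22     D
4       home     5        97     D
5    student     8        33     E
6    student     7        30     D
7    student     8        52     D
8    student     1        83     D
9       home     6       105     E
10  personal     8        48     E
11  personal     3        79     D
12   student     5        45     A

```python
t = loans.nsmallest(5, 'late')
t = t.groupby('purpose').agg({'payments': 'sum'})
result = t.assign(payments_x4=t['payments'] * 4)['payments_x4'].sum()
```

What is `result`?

take 5 rows with smallest late:
     purpose  late  payments grade
1    student     0         6     E
8    student     1        83     D
11  personal     3        79     D
4       home     5        97     D
12   student     5        45     A
group by purpose, sum of payments:
          payments
purpose           
home            97
personal        79
student        134
add column payments_x4 = t['payments'] * 4:
          payments  payments_x4
purpose                        
home            97          388
personal        79          316
student        134          536
Then the sum of column 'payments_x4': 1240

1240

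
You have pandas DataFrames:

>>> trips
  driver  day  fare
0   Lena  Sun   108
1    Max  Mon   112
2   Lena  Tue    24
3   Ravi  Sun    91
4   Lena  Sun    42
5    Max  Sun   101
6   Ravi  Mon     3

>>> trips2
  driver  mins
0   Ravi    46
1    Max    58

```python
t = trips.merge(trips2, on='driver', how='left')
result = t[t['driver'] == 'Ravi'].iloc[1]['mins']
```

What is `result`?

merge on 'driver' (how='left') → 7 rows:
  driver  day  fare  mins
0   Lena  Sun   108   NaN
1    Max  Mon   112  58.0
2   Lena  Tue    24   NaN
3   Ravi  Sun    91  46.0
4   Lena  Sun    42   NaN
5    Max  Sun   101  58.0
6   Ravi  Mon     3  46.0
filter rows where driver == 'Ravi':
  driver  day  fare  mins
3   Ravi  Sun    91  46.0
6   Ravi  Mon     3  46.0
Hence 46.0.

46.0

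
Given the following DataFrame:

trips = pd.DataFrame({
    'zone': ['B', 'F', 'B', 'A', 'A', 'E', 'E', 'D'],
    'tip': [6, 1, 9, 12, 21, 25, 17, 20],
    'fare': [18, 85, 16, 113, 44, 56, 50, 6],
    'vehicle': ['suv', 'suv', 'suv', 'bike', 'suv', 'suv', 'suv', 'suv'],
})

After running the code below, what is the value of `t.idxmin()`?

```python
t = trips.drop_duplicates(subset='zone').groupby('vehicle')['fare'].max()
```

suv

drop duplicate zone (keep=first):
  zone  tip  fare vehicle
0    B    6    18     suv
1    F    1    85     suv
3    A   12   113    bike
5    E   25    56     suv
7    D   20     6     suv
group by vehicle, max of fare:
vehicle
bike    113
suv      85
Name: fare, dtype: int64
label with the smallest value → suv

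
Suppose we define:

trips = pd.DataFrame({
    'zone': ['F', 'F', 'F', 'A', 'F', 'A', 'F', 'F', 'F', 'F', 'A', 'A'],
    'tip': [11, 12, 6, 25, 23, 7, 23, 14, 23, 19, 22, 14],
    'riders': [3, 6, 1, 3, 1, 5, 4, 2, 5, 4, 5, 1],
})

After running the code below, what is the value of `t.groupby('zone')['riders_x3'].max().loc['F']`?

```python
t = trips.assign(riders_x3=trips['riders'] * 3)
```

add column riders_x3 = trips['riders'] * 3:
   zone  tip  riders  riders_x3
0     F   11       3          9
1     F   12       6         18
2     F    6       1          3
3     A   25       3          9
4     F   23       1          3
5     A    7       5         15
6     F   23       4         12
7     F   14       2          6
8     F   23       5         15
9     F   19       4         12
10    A   22       5         15
11    A   14       1          3
group by zone, max of riders_x3:
zone
A    15
F    18
Name: riders_x3, dtype: int64
So loc['F'] = 18.

18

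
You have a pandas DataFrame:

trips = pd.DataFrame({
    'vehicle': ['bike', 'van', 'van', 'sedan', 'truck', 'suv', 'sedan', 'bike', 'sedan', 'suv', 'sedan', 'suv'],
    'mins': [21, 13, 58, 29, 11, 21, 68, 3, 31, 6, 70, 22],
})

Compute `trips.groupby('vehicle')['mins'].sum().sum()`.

group by vehicle, sum of mins:
vehicle
bike      24
sedan    198
suv       49
truck     11
van       71
Name: mins, dtype: int64
Reading off the sum of the resulting series, we get 353.

353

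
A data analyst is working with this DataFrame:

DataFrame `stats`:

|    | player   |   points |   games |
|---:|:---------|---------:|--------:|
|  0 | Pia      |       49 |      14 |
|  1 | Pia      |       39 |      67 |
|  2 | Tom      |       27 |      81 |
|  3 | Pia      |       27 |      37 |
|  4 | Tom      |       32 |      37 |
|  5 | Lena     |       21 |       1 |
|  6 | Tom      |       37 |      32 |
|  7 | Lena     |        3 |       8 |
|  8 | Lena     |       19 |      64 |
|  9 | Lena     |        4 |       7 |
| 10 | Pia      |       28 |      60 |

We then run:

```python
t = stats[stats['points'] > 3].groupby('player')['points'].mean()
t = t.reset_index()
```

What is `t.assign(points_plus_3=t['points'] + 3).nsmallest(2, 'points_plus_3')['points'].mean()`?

filter rows where points > 3:
   player  points  games
0     Pia      49     14
1     Pia      39     67
2     Tom      27     81
3     Pia      27     37
4     Tom      32     37
5    Lena      21      1
6     Tom      37     32
8    Lena      19     64
9    Lena       4      7
10    Pia      28     60
group by player, mean of points:
player
Lena    14.666667
Pia     35.750000
Tom     32.000000
Name: points, dtype: float64
reset_index():
  player     points
0   Lena  14.666667
1    Pia  35.750000
2    Tom  32.000000
add column points_plus_3 = t['points'] + 3:
  player     points  points_plus_3
0   Lena  14.666667      17.666667
1    Pia  35.750000      38.750000
2    Tom  32.000000      35.000000
take 2 rows with smallest points_plus_3:
  player     points  points_plus_3
0   Lena  14.666667      17.666667
2    Tom  32.000000      35.000000
So mean() = 23.3333333333.

23.3333333333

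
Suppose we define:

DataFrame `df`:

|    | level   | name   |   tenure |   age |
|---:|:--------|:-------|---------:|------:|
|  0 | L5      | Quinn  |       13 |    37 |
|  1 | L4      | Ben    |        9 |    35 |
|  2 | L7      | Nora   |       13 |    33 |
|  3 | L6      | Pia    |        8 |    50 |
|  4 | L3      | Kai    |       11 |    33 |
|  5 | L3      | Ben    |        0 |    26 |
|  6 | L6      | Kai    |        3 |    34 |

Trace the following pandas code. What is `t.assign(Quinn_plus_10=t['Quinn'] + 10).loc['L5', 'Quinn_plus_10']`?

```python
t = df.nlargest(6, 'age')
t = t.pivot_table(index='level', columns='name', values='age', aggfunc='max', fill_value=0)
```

take 6 rows with largest age:
  level   name  tenure  age
3    L6    Pia       8   50
0    L5  Quinn      13   37
1    L4    Ben       9   35
6    L6    Kai       3   34
2    L7   Nora      13   33
4    L3    Kai      11   33
pivot: rows=level, cols=name, max(age):
name   Ben  Kai  Nora  Pia  Quinn
level                            
L3       0   33     0    0      0
L4      35    0     0    0      0
L5       0    0     0    0     37
L6       0   34     0   50      0
L7       0    0    33    0      0
add column Quinn_plus_10 = t['Quinn'] + 10:
name   Ben  Kai  Nora  Pia  Quinn  Quinn_plus_10
level                                           
L3       0   33     0    0      0             10
L4      35    0     0    0      0             10
L5       0    0     0    0     37             47
L6       0   34     0   50      0             10
L7       0    0    33    0      0             10
value at row 'L5', column 'Quinn_plus_10' → 47

47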